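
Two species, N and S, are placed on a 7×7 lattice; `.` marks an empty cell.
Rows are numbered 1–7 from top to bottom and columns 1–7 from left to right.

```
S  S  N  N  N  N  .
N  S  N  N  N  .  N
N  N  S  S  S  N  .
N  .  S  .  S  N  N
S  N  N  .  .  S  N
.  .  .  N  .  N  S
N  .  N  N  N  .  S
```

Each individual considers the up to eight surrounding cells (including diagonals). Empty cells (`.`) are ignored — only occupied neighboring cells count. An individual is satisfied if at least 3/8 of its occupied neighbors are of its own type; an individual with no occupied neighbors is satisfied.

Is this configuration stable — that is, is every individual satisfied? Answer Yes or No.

No

Row 1: (1,1)S 2/3 satisfied · (1,2)S 2/5 satisfied · (1,3)N 3/5 satisfied · (1,4)N 5/5 satisfied · (1,5)N 4/4 satisfied · (1,6)N 3/3 satisfied
Row 2: (2,1)N 2/5 satisfied · (2,2)S 3/8 satisfied · (2,3)N 4/8 satisfied · (2,4)N 5/8 satisfied · (2,5)N 5/7 satisfied · (2,7)N 2/2 satisfied
Row 3: (3,1)N 3/4 satisfied · (3,2)N 4/7 satisfied · (3,3)S 3/6 satisfied · (3,4)S 4/7 satisfied · (3,5)S 2/6 not · (3,6)N 4/6 satisfied
Row 4: (4,1)N 3/4 satisfied · (4,3)S 2/5 satisfied · (4,5)S 3/5 satisfied · (4,6)N 3/6 satisfied · (4,7)N 3/4 satisfied
Row 5: (5,1)S 0/2 not · (5,2)N 2/4 satisfied · (5,3)N 2/3 satisfied · (5,6)S 2/6 not · (5,7)N 3/5 satisfied
Row 6: (6,4)N 4/4 satisfied · (6,6)N 2/5 satisfied · (6,7)S 2/4 satisfied
Row 7: (7,1)N 0/0 satisfied · (7,3)N 2/2 satisfied · (7,4)N 3/3 satisfied · (7,5)N 3/3 satisfied · (7,7)S 1/2 satisfied
For instance (3,5) has only 2/6 same-type neighbors, below 3/8.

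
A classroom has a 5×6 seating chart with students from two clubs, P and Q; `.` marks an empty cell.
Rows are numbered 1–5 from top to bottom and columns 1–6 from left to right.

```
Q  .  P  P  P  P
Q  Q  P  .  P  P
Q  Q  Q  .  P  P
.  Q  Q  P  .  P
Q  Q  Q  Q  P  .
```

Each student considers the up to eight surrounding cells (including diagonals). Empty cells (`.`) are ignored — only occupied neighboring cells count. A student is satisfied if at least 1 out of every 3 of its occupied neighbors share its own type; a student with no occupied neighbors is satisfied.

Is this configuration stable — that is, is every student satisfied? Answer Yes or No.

Row 1: (1,1)Q 2/2 ✓ · (1,3)P 2/3 ✓ · (1,4)P 4/4 ✓ · (1,5)P 4/4 ✓ · (1,6)P 3/3 ✓
Row 2: (2,1)Q 4/4 ✓ · (2,2)Q 5/7 ✓ · (2,3)P 2/5 ✓ · (2,5)P 6/6 ✓ · (2,6)P 5/5 ✓
Row 3: (3,1)Q 4/4 ✓ · (3,2)Q 6/7 ✓ · (3,3)Q 4/6 ✓ · (3,5)P 5/5 ✓ · (3,6)P 4/4 ✓
Row 4: (4,2)Q 7/7 ✓ · (4,3)Q 6/7 ✓ · (4,4)P 2/6 ✓ · (4,6)P 3/3 ✓
Row 5: (5,1)Q 2/2 ✓ · (5,2)Q 4/4 ✓ · (5,3)Q 4/5 ✓ · (5,4)Q 2/4 ✓ · (5,5)P 2/3 ✓
All meet the threshold, so the configuration is stable.

Yes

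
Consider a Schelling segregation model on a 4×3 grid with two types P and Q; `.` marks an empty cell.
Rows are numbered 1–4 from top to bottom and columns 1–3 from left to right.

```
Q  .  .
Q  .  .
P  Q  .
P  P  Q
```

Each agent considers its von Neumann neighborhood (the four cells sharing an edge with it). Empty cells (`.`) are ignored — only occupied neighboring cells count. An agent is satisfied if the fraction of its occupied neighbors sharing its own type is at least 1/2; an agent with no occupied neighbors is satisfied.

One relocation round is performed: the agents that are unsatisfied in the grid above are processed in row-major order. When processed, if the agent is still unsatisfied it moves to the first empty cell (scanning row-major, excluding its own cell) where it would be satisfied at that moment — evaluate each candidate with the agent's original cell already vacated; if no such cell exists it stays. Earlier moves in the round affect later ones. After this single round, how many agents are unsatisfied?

Initially unsatisfied (in order): (3,1), (3,2), (4,2), (4,3).
  (3,1) → (1,3).
  (3,2) → (1,2).
  (4,2): now satisfied by earlier moves; stays.
  (4,3) → (2,2).
Resulting grid:
Q Q P
Q Q .
. . .
P P .
Unsatisfied now: (1,3).

1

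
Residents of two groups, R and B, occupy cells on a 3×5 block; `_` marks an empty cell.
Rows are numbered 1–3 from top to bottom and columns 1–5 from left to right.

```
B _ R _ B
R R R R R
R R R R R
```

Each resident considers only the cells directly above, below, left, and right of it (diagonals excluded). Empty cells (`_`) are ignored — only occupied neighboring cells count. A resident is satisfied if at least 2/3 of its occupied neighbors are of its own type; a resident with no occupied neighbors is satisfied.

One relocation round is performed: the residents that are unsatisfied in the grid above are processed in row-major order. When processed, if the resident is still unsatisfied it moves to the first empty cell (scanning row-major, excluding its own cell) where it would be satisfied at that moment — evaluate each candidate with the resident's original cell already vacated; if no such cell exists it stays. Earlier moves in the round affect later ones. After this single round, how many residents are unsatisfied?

2

Initially unsatisfied (in order): (1,1), (1,5).
  (1,1): no empty cell satisfies it; stays.
  (1,5): no empty cell satisfies it; stays.
Resulting grid:
B _ R _ B
R R R R R
R R R R R
Unsatisfied now: (1,1), (1,5).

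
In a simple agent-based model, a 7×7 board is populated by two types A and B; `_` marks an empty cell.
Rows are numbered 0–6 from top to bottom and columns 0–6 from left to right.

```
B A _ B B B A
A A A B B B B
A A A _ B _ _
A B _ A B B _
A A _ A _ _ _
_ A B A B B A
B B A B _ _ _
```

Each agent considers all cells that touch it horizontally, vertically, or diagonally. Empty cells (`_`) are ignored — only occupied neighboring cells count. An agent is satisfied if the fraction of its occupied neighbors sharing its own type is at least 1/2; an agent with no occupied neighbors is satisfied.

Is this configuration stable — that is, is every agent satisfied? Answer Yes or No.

Row 0: (0,0)B 0/3 not · (0,1)A 3/4 satisfied · (0,3)B 3/4 satisfied · (0,4)B 5/5 satisfied · (0,5)B 4/5 satisfied · (0,6)A 0/3 not
Row 1: (1,0)A 4/5 satisfied · (1,1)A 6/7 satisfied · (1,2)A 4/6 satisfied · (1,3)B 4/6 satisfied · (1,4)B 6/6 satisfied · (1,5)B 5/6 satisfied · (1,6)B 2/3 satisfied
Row 2: (2,0)A 4/5 satisfied · (2,1)A 6/7 satisfied · (2,2)A 4/6 satisfied · (2,4)B 5/6 satisfied
Row 3: (3,0)A 4/5 satisfied · (3,1)B 0/6 not · (3,3)A 2/4 satisfied · (3,4)B 2/4 satisfied · (3,5)B 2/2 satisfied
Row 4: (4,0)A 3/4 satisfied · (4,1)A 3/5 satisfied · (4,3)A 2/5 not
Row 5: (5,1)A 3/6 satisfied · (5,2)B 2/7 not · (5,3)A 2/5 not · (5,4)B 2/4 satisfied · (5,5)B 1/2 satisfied · (5,6)A 0/1 not
Row 6: (6,0)B 1/2 satisfied · (6,1)B 2/4 satisfied · (6,2)A 2/5 not · (6,3)B 2/4 satisfied
For instance (0,0) has only 0/3 same-type neighbors, below 1/2.

No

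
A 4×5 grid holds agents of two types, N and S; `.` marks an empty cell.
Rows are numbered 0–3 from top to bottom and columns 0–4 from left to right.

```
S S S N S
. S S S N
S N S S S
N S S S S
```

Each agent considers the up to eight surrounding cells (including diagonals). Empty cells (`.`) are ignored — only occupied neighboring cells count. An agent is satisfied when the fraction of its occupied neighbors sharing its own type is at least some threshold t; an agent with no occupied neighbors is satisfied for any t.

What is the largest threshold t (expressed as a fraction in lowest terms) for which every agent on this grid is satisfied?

Row 0: (0,0)S 2/2 · (0,1)S 4/4 · (0,2)S 4/5 · (0,3)N 1/5 · (0,4)S 1/3
Row 1: (1,1)S 6/7 · (1,2)S 6/8 · (1,3)S 6/8 · (1,4)N 1/5
Row 2: (2,0)S 2/4 · (2,1)N 1/7 · (2,2)S 7/8 · (2,3)S 7/8 · (2,4)S 4/5
Row 3: (3,0)N 1/3 · (3,1)S 3/5 · (3,2)S 4/5 · (3,3)S 5/5 · (3,4)S 3/3
The smallest same-type fraction is 1/7 at (2,1), which reduces to 1/7. Any threshold above that leaves this agent unsatisfied.

1/7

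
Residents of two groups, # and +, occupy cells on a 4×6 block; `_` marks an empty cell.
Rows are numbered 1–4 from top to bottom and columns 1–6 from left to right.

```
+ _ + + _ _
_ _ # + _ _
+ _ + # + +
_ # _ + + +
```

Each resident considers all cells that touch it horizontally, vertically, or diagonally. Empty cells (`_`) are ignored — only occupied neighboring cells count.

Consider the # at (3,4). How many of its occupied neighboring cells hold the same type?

Occupied neighbors of (3,4): (2,3)=#, (2,4)=+, (3,3)=+, (3,5)=+, (4,4)=+, (4,5)=+.
Same type (#): 1 of 6.

1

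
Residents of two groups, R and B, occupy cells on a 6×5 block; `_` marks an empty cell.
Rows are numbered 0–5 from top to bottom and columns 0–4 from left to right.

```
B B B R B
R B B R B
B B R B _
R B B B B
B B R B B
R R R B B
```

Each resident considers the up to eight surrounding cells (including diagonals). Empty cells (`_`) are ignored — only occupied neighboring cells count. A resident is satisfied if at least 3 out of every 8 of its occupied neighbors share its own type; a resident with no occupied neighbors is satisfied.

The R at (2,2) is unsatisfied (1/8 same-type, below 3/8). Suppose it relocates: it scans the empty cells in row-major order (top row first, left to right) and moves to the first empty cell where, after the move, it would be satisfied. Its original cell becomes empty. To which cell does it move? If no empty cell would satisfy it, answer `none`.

Vacating (2,2). Empty cells in order:
  (2,4): 1/5 same-type → still unsatisfied.

none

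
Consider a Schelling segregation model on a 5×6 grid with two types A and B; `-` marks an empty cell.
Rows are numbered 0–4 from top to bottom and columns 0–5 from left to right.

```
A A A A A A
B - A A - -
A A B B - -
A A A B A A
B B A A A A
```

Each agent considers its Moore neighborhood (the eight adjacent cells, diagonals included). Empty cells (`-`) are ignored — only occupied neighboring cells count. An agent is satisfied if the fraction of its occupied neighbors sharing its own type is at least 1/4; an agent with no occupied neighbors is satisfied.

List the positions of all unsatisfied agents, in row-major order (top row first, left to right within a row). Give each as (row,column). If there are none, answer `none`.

Row 0: (0,0)A 1/2 ok · (0,1)A 3/4 ok · (0,2)A 4/4 ok · (0,3)A 4/4 ok · (0,4)A 3/3 ok · (0,5)A 1/1 ok
Row 1: (1,0)B 0/4 unhappy · (1,2)A 5/7 ok · (1,3)A 4/6 ok
Row 2: (2,0)A 3/4 ok · (2,1)A 5/7 ok · (2,2)B 2/7 ok · (2,3)B 2/6 ok
Row 3: (3,0)A 3/5 ok · (3,1)A 5/8 ok · (3,2)A 4/8 ok · (3,3)B 2/7 ok · (3,4)A 4/6 ok · (3,5)A 3/3 ok
Row 4: (4,0)B 1/3 ok · (4,1)B 1/5 unhappy · (4,2)A 3/5 ok · (4,3)A 4/5 ok · (4,4)A 4/5 ok · (4,5)A 3/3 ok

(1,0), (4,1)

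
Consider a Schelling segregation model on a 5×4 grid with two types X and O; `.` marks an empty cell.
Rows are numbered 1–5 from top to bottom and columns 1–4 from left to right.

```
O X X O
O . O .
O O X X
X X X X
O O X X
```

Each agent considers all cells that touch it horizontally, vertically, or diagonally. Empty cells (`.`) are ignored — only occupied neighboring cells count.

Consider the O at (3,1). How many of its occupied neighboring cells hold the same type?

2

Occupied neighbors of (3,1): (2,1)=O, (3,2)=O, (4,1)=X, (4,2)=X.
Same type (O): 2 of 4.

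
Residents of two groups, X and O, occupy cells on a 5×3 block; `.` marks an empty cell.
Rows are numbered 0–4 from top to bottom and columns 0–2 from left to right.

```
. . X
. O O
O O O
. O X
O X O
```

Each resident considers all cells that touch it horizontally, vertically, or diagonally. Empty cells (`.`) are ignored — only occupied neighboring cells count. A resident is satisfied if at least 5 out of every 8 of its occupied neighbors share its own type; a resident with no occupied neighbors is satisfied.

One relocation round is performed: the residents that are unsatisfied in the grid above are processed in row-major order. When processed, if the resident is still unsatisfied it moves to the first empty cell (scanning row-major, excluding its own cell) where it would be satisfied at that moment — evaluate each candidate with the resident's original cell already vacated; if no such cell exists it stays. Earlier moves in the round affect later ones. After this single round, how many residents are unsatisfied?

4

Initially unsatisfied (in order): (0,2), (3,2), (4,0), (4,1), (4,2).
  (0,2): no empty cell satisfies it; stays.
  (3,2): no empty cell satisfies it; stays.
  (4,0) → (0,0).
  (4,1): no empty cell satisfies it; stays.
  (4,2) → (0,1).
Resulting grid:
O O X
. O O
O O O
. O X
. X .
Unsatisfied now: (0,2), (3,1), (3,2), (4,1).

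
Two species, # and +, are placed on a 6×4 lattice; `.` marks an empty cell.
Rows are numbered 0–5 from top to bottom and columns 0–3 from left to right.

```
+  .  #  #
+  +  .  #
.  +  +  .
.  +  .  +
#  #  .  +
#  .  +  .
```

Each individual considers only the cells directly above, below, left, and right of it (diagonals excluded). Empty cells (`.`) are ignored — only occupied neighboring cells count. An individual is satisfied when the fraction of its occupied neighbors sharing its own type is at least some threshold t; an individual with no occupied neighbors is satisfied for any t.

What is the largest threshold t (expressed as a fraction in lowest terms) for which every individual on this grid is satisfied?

(0,0)+ 1/1
(0,2)# 1/1
(0,3)# 2/2
(1,0)+ 2/2
(1,1)+ 2/2
(1,3)# 1/1
(2,1)+ 3/3
(2,2)+ 1/1
(3,1)+ 1/2
(3,3)+ 1/1
(4,0)# 2/2
(4,1)# 1/2
(4,3)+ 1/1
(5,0)# 1/1
(5,2)+ — no occupied neighbors
The smallest same-type fraction is 1/2 at (3,1), which reduces to 1/2. Any threshold above that leaves this individual unsatisfied.

1/2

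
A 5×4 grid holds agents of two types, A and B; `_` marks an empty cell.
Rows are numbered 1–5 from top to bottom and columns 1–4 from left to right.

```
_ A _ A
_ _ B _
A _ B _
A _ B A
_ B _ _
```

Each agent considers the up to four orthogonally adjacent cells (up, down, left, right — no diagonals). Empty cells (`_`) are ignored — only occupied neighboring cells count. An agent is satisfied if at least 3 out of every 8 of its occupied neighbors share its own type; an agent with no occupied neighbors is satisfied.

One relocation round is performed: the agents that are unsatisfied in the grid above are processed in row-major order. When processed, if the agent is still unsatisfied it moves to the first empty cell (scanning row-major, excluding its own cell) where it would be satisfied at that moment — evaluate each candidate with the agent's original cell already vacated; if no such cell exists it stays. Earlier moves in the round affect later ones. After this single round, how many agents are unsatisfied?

Initially unsatisfied (in order): (4,4).
  (4,4) → (1,1).
Resulting grid:
A A _ A
_ _ B _
A _ B _
A _ B _
_ B _ _
All satisfied now.

0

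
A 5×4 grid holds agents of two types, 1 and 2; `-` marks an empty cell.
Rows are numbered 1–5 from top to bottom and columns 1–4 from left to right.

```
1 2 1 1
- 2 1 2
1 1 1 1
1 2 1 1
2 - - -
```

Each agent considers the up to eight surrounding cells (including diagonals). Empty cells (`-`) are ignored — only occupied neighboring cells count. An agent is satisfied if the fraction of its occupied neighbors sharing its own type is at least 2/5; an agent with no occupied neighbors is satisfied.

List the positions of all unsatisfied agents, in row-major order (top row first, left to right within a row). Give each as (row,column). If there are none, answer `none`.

(1,1), (1,2), (2,2), (2,4), (4,2)

(1,1)1 0/2 not
(1,2)2 1/4 not
(1,3)1 2/5 satisfied
(1,4)1 2/3 satisfied
(2,2)2 1/7 not
(2,3)1 5/8 satisfied
(2,4)2 0/5 not
(3,1)1 2/4 satisfied
(3,2)1 5/7 satisfied
(3,3)1 5/8 satisfied
(3,4)1 4/5 satisfied
(4,1)1 2/4 satisfied
(4,2)2 1/6 not
(4,3)1 4/5 satisfied
(4,4)1 3/3 satisfied
(5,1)2 1/2 satisfied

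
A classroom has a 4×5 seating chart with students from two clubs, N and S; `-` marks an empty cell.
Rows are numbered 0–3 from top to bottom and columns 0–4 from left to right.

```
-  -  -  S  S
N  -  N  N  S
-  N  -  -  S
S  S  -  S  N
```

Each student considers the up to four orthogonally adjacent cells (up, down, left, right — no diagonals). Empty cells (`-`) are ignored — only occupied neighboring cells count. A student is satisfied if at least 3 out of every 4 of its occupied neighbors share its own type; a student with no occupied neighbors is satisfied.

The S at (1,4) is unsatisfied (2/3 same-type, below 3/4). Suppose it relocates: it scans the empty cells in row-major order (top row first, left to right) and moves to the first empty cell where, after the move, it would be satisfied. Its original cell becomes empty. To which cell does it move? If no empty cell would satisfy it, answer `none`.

Vacating (1,4). Empty cells in order:
  (0,0): 0/1 same-type → still unsatisfied.
  (0,1): 0/0 same-type → satisfied — stop here.

(0,1)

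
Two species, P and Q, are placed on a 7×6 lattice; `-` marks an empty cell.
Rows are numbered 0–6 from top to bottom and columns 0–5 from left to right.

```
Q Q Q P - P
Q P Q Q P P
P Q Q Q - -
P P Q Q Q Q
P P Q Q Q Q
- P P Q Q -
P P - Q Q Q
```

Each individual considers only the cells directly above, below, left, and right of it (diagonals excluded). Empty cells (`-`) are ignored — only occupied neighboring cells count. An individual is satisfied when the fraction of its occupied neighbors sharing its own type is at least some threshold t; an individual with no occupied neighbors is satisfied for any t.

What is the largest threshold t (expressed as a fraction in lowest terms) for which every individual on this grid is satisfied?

0/1

Row 0: (0,0)Q 2/2 · (0,1)Q 2/3 · (0,2)Q 2/3 · (0,3)P 0/2 · (0,5)P 1/1
Row 1: (1,0)Q 1/3 · (1,1)P 0/4 · (1,2)Q 3/4 · (1,3)Q 2/4 · (1,4)P 1/2 · (1,5)P 2/2
Row 2: (2,0)P 1/3 · (2,1)Q 1/4 · (2,2)Q 4/4 · (2,3)Q 3/3
Row 3: (3,0)P 3/3 · (3,1)P 2/4 · (3,2)Q 3/4 · (3,3)Q 4/4 · (3,4)Q 3/3 · (3,5)Q 2/2
Row 4: (4,0)P 2/2 · (4,1)P 3/4 · (4,2)Q 2/4 · (4,3)Q 4/4 · (4,4)Q 4/4 · (4,5)Q 2/2
Row 5: (5,1)P 3/3 · (5,2)P 1/3 · (5,3)Q 3/4 · (5,4)Q 3/3
Row 6: (6,0)P 1/1 · (6,1)P 2/2 · (6,3)Q 2/2 · (6,4)Q 3/3 · (6,5)Q 1/1
The smallest same-type fraction is 0/2 at (0,3), which reduces to 0/1. Any threshold above that leaves this individual unsatisfied.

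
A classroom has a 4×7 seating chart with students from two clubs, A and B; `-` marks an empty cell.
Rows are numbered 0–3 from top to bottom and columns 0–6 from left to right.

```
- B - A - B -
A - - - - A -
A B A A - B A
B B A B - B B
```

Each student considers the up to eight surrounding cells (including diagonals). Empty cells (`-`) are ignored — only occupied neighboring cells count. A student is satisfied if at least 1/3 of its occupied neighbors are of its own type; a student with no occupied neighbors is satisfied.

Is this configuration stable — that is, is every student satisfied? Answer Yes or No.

No

Row 0: (0,1)B 0/1 unhappy · (0,3)A 0/0 ok · (0,5)B 0/1 unhappy
Row 1: (1,0)A 1/3 ok · (1,5)A 1/3 ok
Row 2: (2,0)A 1/4 unhappy · (2,1)B 2/6 ok · (2,2)A 2/5 ok · (2,3)A 2/3 ok · (2,5)B 2/4 ok · (2,6)A 1/4 unhappy
Row 3: (3,0)B 2/3 ok · (3,1)B 2/5 ok · (3,2)A 2/5 ok · (3,3)B 0/3 unhappy · (3,5)B 2/3 ok · (3,6)B 2/3 ok
For instance (0,1) has only 0/1 same-type neighbors, below 1/3.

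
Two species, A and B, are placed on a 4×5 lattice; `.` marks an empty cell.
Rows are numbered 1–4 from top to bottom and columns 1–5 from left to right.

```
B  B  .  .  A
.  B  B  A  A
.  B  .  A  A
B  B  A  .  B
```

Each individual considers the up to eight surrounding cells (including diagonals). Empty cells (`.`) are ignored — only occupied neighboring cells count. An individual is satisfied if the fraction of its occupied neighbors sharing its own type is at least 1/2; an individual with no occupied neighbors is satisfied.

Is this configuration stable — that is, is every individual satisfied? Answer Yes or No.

Row 1: (1,1)B 2/2 ✓ · (1,2)B 3/3 ✓ · (1,5)A 2/2 ✓
Row 2: (2,2)B 4/4 ✓ · (2,3)B 3/5 ✓ · (2,4)A 4/5 ✓ · (2,5)A 4/4 ✓
Row 3: (3,2)B 4/5 ✓ · (3,4)A 4/6 ✓ · (3,5)A 3/4 ✓
Row 4: (4,1)B 2/2 ✓ · (4,2)B 2/3 ✓ · (4,3)A 1/3 ✗ · (4,5)B 0/2 ✗
For instance (4,3) has only 1/3 same-type neighbors, below 1/2.

No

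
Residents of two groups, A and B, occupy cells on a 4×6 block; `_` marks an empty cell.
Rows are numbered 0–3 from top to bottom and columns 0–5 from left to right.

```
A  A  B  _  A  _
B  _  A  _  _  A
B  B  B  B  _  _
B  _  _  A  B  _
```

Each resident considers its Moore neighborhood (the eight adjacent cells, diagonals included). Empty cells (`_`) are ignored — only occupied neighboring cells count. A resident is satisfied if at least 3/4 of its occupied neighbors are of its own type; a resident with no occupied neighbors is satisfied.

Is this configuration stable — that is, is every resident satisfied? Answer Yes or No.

Row 0: (0,0)A 1/2 unhappy · (0,1)A 2/4 unhappy · (0,2)B 0/2 unhappy · (0,4)A 1/1 ok
Row 1: (1,0)B 2/4 unhappy · (1,2)A 1/5 unhappy · (1,5)A 1/1 ok
Row 2: (2,0)B 3/3 ok · (2,1)B 4/5 ok · (2,2)B 2/4 unhappy · (2,3)B 2/4 unhappy
Row 3: (3,0)B 2/2 ok · (3,3)A 0/3 unhappy · (3,4)B 1/2 unhappy
For instance (0,0) has only 1/2 same-type neighbors, below 3/4.

No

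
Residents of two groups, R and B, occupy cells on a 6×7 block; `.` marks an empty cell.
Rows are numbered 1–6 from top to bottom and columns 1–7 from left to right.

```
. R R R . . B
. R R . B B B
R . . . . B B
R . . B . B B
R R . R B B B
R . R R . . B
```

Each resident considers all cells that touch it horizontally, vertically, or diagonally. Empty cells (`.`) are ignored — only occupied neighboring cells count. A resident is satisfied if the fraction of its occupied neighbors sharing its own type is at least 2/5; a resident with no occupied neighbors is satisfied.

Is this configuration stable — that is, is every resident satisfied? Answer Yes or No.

(1,2)R 3/3 ✓
(1,3)R 4/4 ✓
(1,4)R 2/3 ✓
(1,7)B 2/2 ✓
(2,2)R 4/4 ✓
(2,3)R 4/4 ✓
(2,5)B 2/3 ✓
(2,6)B 5/5 ✓
(2,7)B 4/4 ✓
(3,1)R 2/2 ✓
(3,6)B 6/6 ✓
(3,7)B 5/5 ✓
(4,1)R 3/3 ✓
(4,4)B 1/2 ✓
(4,6)B 6/6 ✓
(4,7)B 5/5 ✓
(5,1)R 3/3 ✓
(5,2)R 4/4 ✓
(5,4)R 2/4 ✓
(5,5)B 3/5 ✓
(5,6)B 5/5 ✓
(5,7)B 4/4 ✓
(6,1)R 2/2 ✓
(6,3)R 3/3 ✓
(6,4)R 2/3 ✓
(6,7)B 2/2 ✓
All meet the threshold, so the configuration is stable.

Yes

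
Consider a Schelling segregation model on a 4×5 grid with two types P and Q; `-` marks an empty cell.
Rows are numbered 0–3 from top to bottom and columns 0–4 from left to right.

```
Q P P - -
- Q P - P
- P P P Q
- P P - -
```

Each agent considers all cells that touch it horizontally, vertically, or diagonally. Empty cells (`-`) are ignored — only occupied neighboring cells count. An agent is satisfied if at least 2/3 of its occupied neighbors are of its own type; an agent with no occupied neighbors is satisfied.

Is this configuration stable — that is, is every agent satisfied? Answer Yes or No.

Row 0: (0,0)Q 1/2 ✗ · (0,1)P 2/4 ✗ · (0,2)P 2/3 ✓
Row 1: (1,1)Q 1/6 ✗ · (1,2)P 5/6 ✓ · (1,4)P 1/2 ✗
Row 2: (2,1)P 4/5 ✓ · (2,2)P 5/6 ✓ · (2,3)P 4/5 ✓ · (2,4)Q 0/2 ✗
Row 3: (3,1)P 3/3 ✓ · (3,2)P 4/4 ✓
For instance (0,0) has only 1/2 same-type neighbors, below 2/3.

No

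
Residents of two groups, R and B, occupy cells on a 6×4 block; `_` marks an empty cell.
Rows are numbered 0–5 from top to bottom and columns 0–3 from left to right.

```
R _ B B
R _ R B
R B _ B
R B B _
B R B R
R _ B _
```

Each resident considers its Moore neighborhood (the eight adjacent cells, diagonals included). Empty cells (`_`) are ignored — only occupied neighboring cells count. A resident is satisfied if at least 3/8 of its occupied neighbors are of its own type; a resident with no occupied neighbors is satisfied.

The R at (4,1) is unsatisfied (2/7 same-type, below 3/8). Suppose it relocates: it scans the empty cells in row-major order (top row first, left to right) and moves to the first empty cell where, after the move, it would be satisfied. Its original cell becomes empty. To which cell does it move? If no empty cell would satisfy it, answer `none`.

(0,1)

Vacating (4,1). Empty cells in order:
  (0,1): 3/4 same-type → satisfied — stop here.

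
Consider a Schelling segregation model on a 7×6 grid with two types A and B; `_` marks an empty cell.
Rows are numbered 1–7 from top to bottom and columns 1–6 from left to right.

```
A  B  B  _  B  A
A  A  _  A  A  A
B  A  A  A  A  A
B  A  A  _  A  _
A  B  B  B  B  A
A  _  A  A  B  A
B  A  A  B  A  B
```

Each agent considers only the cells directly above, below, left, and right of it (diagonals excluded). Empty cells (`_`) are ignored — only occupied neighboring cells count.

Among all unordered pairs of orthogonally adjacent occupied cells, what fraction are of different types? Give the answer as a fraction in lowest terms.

25/53

Scan each occupied cell's neighbors to the right and below so each pair is counted once.
From row 1: 4 unlike of 7 pairs (running 4/7).
From row 2: 1 unlike of 8 pairs (running 5/15).
From row 3: 1 unlike of 9 pairs (running 6/24).
From row 4: 5 unlike of 6 pairs (running 11/30).
From row 5: 4 unlike of 10 pairs (running 15/40).
From row 6: 6 unlike of 8 pairs (running 21/48).
From row 7: 4 unlike of 5 pairs (running 25/53).
Total adjacent occupied pairs: 53; unlike-type pairs: 25.
25/53 is already in lowest terms.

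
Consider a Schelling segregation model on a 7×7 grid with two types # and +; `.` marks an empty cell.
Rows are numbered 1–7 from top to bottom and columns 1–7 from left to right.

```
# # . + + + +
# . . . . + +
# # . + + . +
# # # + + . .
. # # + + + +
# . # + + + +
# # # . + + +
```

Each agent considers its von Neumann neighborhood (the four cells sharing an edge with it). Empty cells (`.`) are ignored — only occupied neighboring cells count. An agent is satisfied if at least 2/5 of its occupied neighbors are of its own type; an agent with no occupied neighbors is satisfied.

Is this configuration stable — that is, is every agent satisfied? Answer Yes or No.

Yes

(1,1)# 2/2 satisfied
(1,2)# 1/1 satisfied
(1,4)+ 1/1 satisfied
(1,5)+ 2/2 satisfied
(1,6)+ 3/3 satisfied
(1,7)+ 2/2 satisfied
(2,1)# 2/2 satisfied
(2,6)+ 2/2 satisfied
(2,7)+ 3/3 satisfied
(3,1)# 3/3 satisfied
(3,2)# 2/2 satisfied
(3,4)+ 2/2 satisfied
(3,5)+ 2/2 satisfied
(3,7)+ 1/1 satisfied
(4,1)# 2/2 satisfied
(4,2)# 4/4 satisfied
(4,3)# 2/3 satisfied
(4,4)+ 3/4 satisfied
(4,5)+ 3/3 satisfied
(5,2)# 2/2 satisfied
(5,3)# 3/4 satisfied
(5,4)+ 3/4 satisfied
(5,5)+ 4/4 satisfied
(5,6)+ 3/3 satisfied
(5,7)+ 2/2 satisfied
(6,1)# 1/1 satisfied
(6,3)# 2/3 satisfied
(6,4)+ 2/3 satisfied
(6,5)+ 4/4 satisfied
(6,6)+ 4/4 satisfied
(6,7)+ 3/3 satisfied
(7,1)# 2/2 satisfied
(7,2)# 2/2 satisfied
(7,3)# 2/2 satisfied
(7,5)+ 2/2 satisfied
(7,6)+ 3/3 satisfied
(7,7)+ 2/2 satisfied
All meet the threshold, so the configuration is stable.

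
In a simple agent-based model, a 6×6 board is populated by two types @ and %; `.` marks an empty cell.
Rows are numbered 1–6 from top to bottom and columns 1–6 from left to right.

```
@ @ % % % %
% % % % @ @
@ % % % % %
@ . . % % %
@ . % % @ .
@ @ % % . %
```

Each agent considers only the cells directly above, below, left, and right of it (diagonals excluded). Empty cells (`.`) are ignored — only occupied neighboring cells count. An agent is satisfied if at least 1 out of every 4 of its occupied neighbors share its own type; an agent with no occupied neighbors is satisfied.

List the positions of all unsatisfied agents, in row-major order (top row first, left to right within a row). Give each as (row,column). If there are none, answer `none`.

(5,5)

(1,1)@ 1/2 ✓
(1,2)@ 1/3 ✓
(1,3)% 2/3 ✓
(1,4)% 3/3 ✓
(1,5)% 2/3 ✓
(1,6)% 1/2 ✓
(2,1)% 1/3 ✓
(2,2)% 3/4 ✓
(2,3)% 4/4 ✓
(2,4)% 3/4 ✓
(2,5)@ 1/4 ✓
(2,6)@ 1/3 ✓
(3,1)@ 1/3 ✓
(3,2)% 2/3 ✓
(3,3)% 3/3 ✓
(3,4)% 4/4 ✓
(3,5)% 3/4 ✓
(3,6)% 2/3 ✓
(4,1)@ 2/2 ✓
(4,4)% 3/3 ✓
(4,5)% 3/4 ✓
(4,6)% 2/2 ✓
(5,1)@ 2/2 ✓
(5,3)% 2/2 ✓
(5,4)% 3/4 ✓
(5,5)@ 0/2 ✗
(6,1)@ 2/2 ✓
(6,2)@ 1/2 ✓
(6,3)% 2/3 ✓
(6,4)% 2/2 ✓
(6,6)% 0/0 ✓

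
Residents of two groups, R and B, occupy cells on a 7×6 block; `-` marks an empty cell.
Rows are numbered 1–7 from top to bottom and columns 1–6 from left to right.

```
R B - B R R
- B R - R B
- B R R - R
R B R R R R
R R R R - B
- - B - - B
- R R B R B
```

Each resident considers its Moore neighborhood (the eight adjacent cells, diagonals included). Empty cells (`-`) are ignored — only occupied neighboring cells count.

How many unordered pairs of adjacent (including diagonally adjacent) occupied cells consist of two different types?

33

Scan each occupied cell's neighbors to the right and below (and the two forward diagonals) so each pair is counted once.
Row 1: R(1,1)–B(1,2)≠ R(1,1)–B(2,2)≠ B(1,2)–B(2,2)= B(1,2)–R(2,3)≠ B(1,4)–R(1,5)≠ B(1,4)–R(2,5)≠ B(1,4)–R(2,3)≠ R(1,5)–R(1,6)= R(1,5)–R(2,5)= R(1,5)–B(2,6)≠ R(1,6)–B(2,6)≠ R(1,6)–R(2,5)=  → 8/12 unlike.
Row 2: B(2,2)–R(2,3)≠ B(2,2)–B(3,2)= B(2,2)–R(3,3)≠ R(2,3)–R(3,3)= R(2,3)–R(3,4)= R(2,3)–B(3,2)≠ R(2,5)–B(2,6)≠ R(2,5)–R(3,6)= R(2,5)–R(3,4)= B(2,6)–R(3,6)≠  → 5/10 unlike.
Row 3: B(3,2)–R(3,3)≠ B(3,2)–B(4,2)= B(3,2)–R(4,3)≠ B(3,2)–R(4,1)≠ R(3,3)–R(3,4)= R(3,3)–R(4,3)= R(3,3)–R(4,4)= R(3,3)–B(4,2)≠ R(3,4)–R(4,4)= R(3,4)–R(4,5)= R(3,4)–R(4,3)= R(3,6)–R(4,6)= R(3,6)–R(4,5)=  → 4/13 unlike.
Row 4: R(4,1)–B(4,2)≠ R(4,1)–R(5,1)= R(4,1)–R(5,2)= B(4,2)–R(4,3)≠ B(4,2)–R(5,2)≠ B(4,2)–R(5,3)≠ B(4,2)–R(5,1)≠ R(4,3)–R(4,4)= R(4,3)–R(5,3)= R(4,3)–R(5,4)= R(4,3)–R(5,2)= R(4,4)–R(4,5)= R(4,4)–R(5,4)= R(4,4)–R(5,3)= R(4,5)–R(4,6)= R(4,5)–B(5,6)≠ R(4,5)–R(5,4)= R(4,6)–B(5,6)≠  → 7/18 unlike.
Row 5: R(5,1)–R(5,2)= R(5,2)–R(5,3)= R(5,2)–B(6,3)≠ R(5,3)–R(5,4)= R(5,3)–B(6,3)≠ R(5,4)–B(6,3)≠ B(5,6)–B(6,6)=  → 3/7 unlike.
Row 6: B(6,3)–R(7,3)≠ B(6,3)–B(7,4)= B(6,3)–R(7,2)≠ B(6,6)–B(7,6)= B(6,6)–R(7,5)≠  → 3/5 unlike.
Row 7: R(7,2)–R(7,3)= R(7,3)–B(7,4)≠ B(7,4)–R(7,5)≠ R(7,5)–B(7,6)≠  → 3/4 unlike.
Total adjacent occupied pairs: 69; unlike-type pairs: 33.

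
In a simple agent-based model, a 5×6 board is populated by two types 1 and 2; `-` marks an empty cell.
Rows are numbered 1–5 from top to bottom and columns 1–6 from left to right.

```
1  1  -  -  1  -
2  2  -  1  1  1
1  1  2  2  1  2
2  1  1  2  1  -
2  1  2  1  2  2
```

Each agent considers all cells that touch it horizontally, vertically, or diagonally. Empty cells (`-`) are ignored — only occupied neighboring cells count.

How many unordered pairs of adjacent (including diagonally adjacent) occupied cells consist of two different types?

Scan each occupied cell's neighbors to the right and below (and the two forward diagonals) so each pair is counted once.
Row 1: 1(1,1)–1(1,2)= 1(1,1)–2(2,1)≠ 1(1,1)–2(2,2)≠ 1(1,2)–2(2,2)≠ 1(1,2)–2(2,1)≠ 1(1,5)–1(2,5)= 1(1,5)–1(2,6)= 1(1,5)–1(2,4)=  → 4/8 unlike.
Row 2: 2(2,1)–2(2,2)= 2(2,1)–1(3,1)≠ 2(2,1)–1(3,2)≠ 2(2,2)–1(3,2)≠ 2(2,2)–2(3,3)= 2(2,2)–1(3,1)≠ 1(2,4)–1(2,5)= 1(2,4)–2(3,4)≠ 1(2,4)–1(3,5)= 1(2,4)–2(3,3)≠ 1(2,5)–1(2,6)= 1(2,5)–1(3,5)= 1(2,5)–2(3,6)≠ 1(2,5)–2(3,4)≠ 1(2,6)–2(3,6)≠ 1(2,6)–1(3,5)=  → 9/16 unlike.
Row 3: 1(3,1)–1(3,2)= 1(3,1)–2(4,1)≠ 1(3,1)–1(4,2)= 1(3,2)–2(3,3)≠ 1(3,2)–1(4,2)= 1(3,2)–1(4,3)= 1(3,2)–2(4,1)≠ 2(3,3)–2(3,4)= 2(3,3)–1(4,3)≠ 2(3,3)–2(4,4)= 2(3,3)–1(4,2)≠ 2(3,4)–1(3,5)≠ 2(3,4)–2(4,4)= 2(3,4)–1(4,5)≠ 2(3,4)–1(4,3)≠ 1(3,5)–2(3,6)≠ 1(3,5)–1(4,5)= 1(3,5)–2(4,4)≠ 2(3,6)–1(4,5)≠  → 11/19 unlike.
Row 4: 2(4,1)–1(4,2)≠ 2(4,1)–2(5,1)= 2(4,1)–1(5,2)≠ 1(4,2)–1(4,3)= 1(4,2)–1(5,2)= 1(4,2)–2(5,3)≠ 1(4,2)–2(5,1)≠ 1(4,3)–2(4,4)≠ 1(4,3)–2(5,3)≠ 1(4,3)–1(5,4)= 1(4,3)–1(5,2)= 2(4,4)–1(4,5)≠ 2(4,4)–1(5,4)≠ 2(4,4)–2(5,5)= 2(4,4)–2(5,3)= 1(4,5)–2(5,5)≠ 1(4,5)–2(5,6)≠ 1(4,5)–1(5,4)=  → 10/18 unlike.
Row 5: 2(5,1)–1(5,2)≠ 1(5,2)–2(5,3)≠ 2(5,3)–1(5,4)≠ 1(5,4)–2(5,5)≠ 2(5,5)–2(5,6)=  → 4/5 unlike.
Total adjacent occupied pairs: 66; unlike-type pairs: 38.

38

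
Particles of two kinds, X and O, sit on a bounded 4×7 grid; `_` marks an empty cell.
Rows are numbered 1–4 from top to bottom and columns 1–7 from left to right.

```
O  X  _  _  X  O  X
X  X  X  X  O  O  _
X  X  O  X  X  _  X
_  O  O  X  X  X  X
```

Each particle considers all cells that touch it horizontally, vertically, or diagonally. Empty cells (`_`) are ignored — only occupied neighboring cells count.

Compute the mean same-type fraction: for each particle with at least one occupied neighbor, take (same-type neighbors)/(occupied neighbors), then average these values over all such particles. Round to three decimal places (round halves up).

(1,1)O 0/3
(1,2)X 3/4
(1,5)X 1/4
(1,6)O 2/4
(1,7)X 0/2
(2,1)X 4/5
(2,2)X 5/7
(2,3)X 5/6
(2,4)X 4/6
(2,5)O 2/6
(2,6)O 2/6
(3,1)X 3/4
(3,2)X 4/7
(3,3)O 2/8
(3,4)X 5/8
(3,5)X 5/7
(3,7)X 2/3
(4,2)O 2/4
(4,3)O 2/5
(4,4)X 3/5
(4,5)X 4/4
(4,6)X 4/4
(4,7)X 2/2
Sum over 23 particles: 0/3 + 3/4 + 1/4 + 2/4 + 0/2 + 4/5 + 5/7 + 5/6 + 4/6 + 2/6 + 2/6 + 3/4 + 4/7 + 2/8 + 5/8 + 5/7 + 2/3 + 2/4 + 2/5 + 3/5 + 4/4 + 4/4 + 2/2 = 1591/120; mean = 1591/120 ÷ 23 = 1591/2760 = 0.576449… → 0.576.

0.576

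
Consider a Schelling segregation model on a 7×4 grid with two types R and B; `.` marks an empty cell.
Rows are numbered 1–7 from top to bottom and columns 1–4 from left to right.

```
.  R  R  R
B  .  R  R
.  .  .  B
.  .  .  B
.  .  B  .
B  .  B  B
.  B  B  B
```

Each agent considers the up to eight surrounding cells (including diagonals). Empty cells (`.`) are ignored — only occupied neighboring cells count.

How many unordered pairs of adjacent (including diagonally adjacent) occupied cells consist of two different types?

3

Scan each occupied cell's neighbors to the right and below (and the two forward diagonals) so each pair is counted once.
From row 1: 1 unlike of 8 pairs (running 1/8).
From row 2: 2 unlike of 3 pairs (running 3/11).
From row 3: 0 unlike of 1 pairs (running 3/12).
From row 4: 0 unlike of 1 pairs (running 3/13).
From row 5: 0 unlike of 2 pairs (running 3/15).
From row 6: 0 unlike of 7 pairs (running 3/22).
From row 7: 0 unlike of 2 pairs (running 3/24).
Total adjacent occupied pairs: 24; unlike-type pairs: 3.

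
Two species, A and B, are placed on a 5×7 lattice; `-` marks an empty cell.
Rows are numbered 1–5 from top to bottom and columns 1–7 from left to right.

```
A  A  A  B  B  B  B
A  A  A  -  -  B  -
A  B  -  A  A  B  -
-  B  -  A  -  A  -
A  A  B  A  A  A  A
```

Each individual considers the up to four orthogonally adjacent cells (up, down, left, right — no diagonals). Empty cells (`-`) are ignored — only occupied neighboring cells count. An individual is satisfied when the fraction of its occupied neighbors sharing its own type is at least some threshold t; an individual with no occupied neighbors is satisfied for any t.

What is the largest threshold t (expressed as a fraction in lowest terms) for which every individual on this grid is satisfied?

0/1

Row 1: (1,1)A 2/2 · (1,2)A 3/3 · (1,3)A 2/3 · (1,4)B 1/2 · (1,5)B 2/2 · (1,6)B 3/3 · (1,7)B 1/1
Row 2: (2,1)A 3/3 · (2,2)A 3/4 · (2,3)A 2/2 · (2,6)B 2/2
Row 3: (3,1)A 1/2 · (3,2)B 1/3 · (3,4)A 2/2 · (3,5)A 1/2 · (3,6)B 1/3
Row 4: (4,2)B 1/2 · (4,4)A 2/2 · (4,6)A 1/2
Row 5: (5,1)A 1/1 · (5,2)A 1/3 · (5,3)B 0/2 · (5,4)A 2/3 · (5,5)A 2/2 · (5,6)A 3/3 · (5,7)A 1/1
The smallest same-type fraction is 0/2 at (5,3), which reduces to 0/1. Any threshold above that leaves this individual unsatisfied.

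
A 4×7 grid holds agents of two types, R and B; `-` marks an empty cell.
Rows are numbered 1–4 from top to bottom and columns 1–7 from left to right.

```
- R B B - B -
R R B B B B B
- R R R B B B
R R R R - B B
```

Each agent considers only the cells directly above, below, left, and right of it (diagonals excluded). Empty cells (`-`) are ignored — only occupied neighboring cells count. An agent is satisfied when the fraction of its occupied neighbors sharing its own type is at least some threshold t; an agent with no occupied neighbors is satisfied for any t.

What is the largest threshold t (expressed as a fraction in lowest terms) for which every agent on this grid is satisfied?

1/2

(1,2)R 1/2
(1,3)B 2/3
(1,4)B 2/2
(1,6)B 1/1
(2,1)R 1/1
(2,2)R 3/4
(2,3)B 2/4
(2,4)B 3/4
(2,5)B 3/3
(2,6)B 4/4
(2,7)B 2/2
(3,2)R 3/3
(3,3)R 3/4
(3,4)R 2/4
(3,5)B 2/3
(3,6)B 4/4
(3,7)B 3/3
(4,1)R 1/1
(4,2)R 3/3
(4,3)R 3/3
(4,4)R 2/2
(4,6)B 2/2
(4,7)B 2/2
The smallest same-type fraction is 1/2 at (1,2), which reduces to 1/2. Any threshold above that leaves this agent unsatisfied.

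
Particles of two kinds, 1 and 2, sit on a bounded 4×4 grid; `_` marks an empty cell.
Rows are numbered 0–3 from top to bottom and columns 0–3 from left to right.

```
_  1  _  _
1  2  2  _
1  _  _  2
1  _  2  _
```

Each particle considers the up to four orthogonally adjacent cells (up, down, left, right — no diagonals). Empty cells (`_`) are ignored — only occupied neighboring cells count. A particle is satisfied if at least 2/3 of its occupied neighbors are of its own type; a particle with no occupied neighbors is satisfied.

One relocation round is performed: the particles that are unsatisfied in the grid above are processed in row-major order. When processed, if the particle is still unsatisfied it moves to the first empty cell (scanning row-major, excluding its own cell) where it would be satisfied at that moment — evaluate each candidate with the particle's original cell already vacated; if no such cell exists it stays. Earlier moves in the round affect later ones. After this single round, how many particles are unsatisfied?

Initially unsatisfied (in order): (0,1), (1,0), (1,1).
  (0,1) → (0,0).
  (1,0): now satisfied by earlier moves; stays.
  (1,1) → (0,2).
Resulting grid:
1 _ 2 _
1 _ 2 _
1 _ _ 2
1 _ 2 _
All satisfied now.

0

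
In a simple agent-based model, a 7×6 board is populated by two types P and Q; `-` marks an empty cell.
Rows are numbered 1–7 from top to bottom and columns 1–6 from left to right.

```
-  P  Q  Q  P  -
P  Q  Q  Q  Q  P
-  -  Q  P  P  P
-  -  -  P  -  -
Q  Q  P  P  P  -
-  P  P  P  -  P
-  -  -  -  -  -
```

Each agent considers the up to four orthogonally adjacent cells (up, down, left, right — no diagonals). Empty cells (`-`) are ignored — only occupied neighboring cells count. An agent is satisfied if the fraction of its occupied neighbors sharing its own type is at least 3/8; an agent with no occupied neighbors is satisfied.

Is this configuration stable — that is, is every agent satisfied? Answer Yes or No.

No

(1,2)P 0/2 unhappy
(1,3)Q 2/3 ok
(1,4)Q 2/3 ok
(1,5)P 0/2 unhappy
(2,1)P 0/1 unhappy
(2,2)Q 1/3 unhappy
(2,3)Q 4/4 ok
(2,4)Q 3/4 ok
(2,5)Q 1/4 unhappy
(2,6)P 1/2 ok
(3,3)Q 1/2 ok
(3,4)P 2/4 ok
(3,5)P 2/3 ok
(3,6)P 2/2 ok
(4,4)P 2/2 ok
(5,1)Q 1/1 ok
(5,2)Q 1/3 unhappy
(5,3)P 2/3 ok
(5,4)P 4/4 ok
(5,5)P 1/1 ok
(6,2)P 1/2 ok
(6,3)P 3/3 ok
(6,4)P 2/2 ok
(6,6)P 0/0 ok
For instance (1,2) has only 0/2 same-type neighbors, below 3/8.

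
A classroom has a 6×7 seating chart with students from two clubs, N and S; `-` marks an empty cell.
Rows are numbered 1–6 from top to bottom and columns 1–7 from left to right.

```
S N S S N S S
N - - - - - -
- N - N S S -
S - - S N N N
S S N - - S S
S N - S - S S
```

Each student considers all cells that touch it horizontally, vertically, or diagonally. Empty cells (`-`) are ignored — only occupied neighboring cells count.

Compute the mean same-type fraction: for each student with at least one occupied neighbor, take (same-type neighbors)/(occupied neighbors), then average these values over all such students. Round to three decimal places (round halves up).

0.460

Row 1: (1,1)S 0/2 · (1,2)N 1/3 · (1,3)S 1/2 · (1,4)S 1/2 · (1,5)N 0/2 · (1,6)S 1/2 · (1,7)S 1/1
Row 2: (2,1)N 2/3
Row 3: (3,2)N 1/2 · (3,4)N 1/3 · (3,5)S 2/5 · (3,6)S 1/4
Row 4: (4,1)S 2/3 · (4,4)S 1/4 · (4,5)N 2/6 · (4,6)N 2/6 · (4,7)N 1/4
Row 5: (5,1)S 3/4 · (5,2)S 3/5 · (5,3)N 1/4 · (5,6)S 3/6 · (5,7)S 3/5
Row 6: (6,1)S 2/3 · (6,2)N 1/4 · (6,4)S 0/1 · (6,6)S 3/3 · (6,7)S 3/3
Sum over 27 students: 0/2 + 1/3 + 1/2 + 1/2 + 0/2 + 1/2 + 1/1 + 2/3 + 1/2 + 1/3 + 2/5 + 1/4 + 2/3 + 1/4 + 2/6 + 2/6 + 1/4 + 3/4 + 3/5 + 1/4 + 3/6 + 3/5 + 2/3 + 1/4 + 0/1 + 3/3 + 3/3 = 373/30; mean = 373/30 ÷ 27 = 373/810 = 0.460493… → 0.460.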